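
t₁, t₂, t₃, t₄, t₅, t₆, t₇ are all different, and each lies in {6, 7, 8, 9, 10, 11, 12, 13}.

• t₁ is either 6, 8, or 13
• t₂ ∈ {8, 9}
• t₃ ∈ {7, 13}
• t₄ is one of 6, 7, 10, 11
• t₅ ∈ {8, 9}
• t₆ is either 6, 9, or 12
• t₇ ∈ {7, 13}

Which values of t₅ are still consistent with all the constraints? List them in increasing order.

8, 9

The 2 variables t₂ and t₅ are confined to {8, 9}, which locks those values in; drop them from t₁, t₆.
t₃ and t₇ between them cover only {7, 13} — a naked pair. Remove those values from t₁, t₄.
t₁ has just one choice, so t₁ = 6. So t₄, t₆ can't be 6.
t₆ must be 12 (only option left).
No further eliminations apply; t₅ can still be any of 8, 9.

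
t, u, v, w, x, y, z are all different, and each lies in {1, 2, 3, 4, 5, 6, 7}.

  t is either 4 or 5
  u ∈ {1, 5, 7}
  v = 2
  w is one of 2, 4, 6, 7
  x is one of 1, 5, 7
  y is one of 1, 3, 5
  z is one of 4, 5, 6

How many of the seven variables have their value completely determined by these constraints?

2

v's domain is down to {2}, so v = 2. Eliminate 2 elsewhere: w.
Among the 6 still-open variables, 3 fits only y (and all 6 values in {1, 3, 4, 5, 6, 7} must be used), so y = 3.
Determined: v=2, y=3. The other variables each still have more than one consistent value. That makes 2.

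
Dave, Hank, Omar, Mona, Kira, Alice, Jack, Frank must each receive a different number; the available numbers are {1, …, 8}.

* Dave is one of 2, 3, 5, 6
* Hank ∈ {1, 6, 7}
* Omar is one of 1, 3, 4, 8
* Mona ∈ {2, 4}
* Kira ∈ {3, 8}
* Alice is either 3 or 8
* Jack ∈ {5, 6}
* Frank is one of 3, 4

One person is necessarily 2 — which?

Mona

Among the 8 variables, 7 fits only Hank (and all 8 values in {1, 2, 3, 4, 5, 6, 7, 8} must be used), so Hank = 7.
Among the 7 still-open variables, 1 fits only Omar (and all 7 values in {1, 2, 3, 4, 5, 6, 8} must be used), so Omar = 1.
Kira and Alice share exactly the 2 values {3, 8}; by pigeonhole those values go to them, so strike 3, 8 from Dave, Frank.
Frank has just one choice, so Frank = 4. Eliminate 4 elsewhere: Mona.
So 2 goes to Mona.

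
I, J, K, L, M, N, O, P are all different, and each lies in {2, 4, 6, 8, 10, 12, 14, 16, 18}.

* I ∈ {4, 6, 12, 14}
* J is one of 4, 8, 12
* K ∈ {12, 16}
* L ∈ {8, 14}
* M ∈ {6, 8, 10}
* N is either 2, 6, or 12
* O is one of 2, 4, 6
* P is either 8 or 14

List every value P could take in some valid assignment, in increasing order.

8, 14

Among the 8 variables, 10 fits only M (and all 8 values in {2, 4, 6, 8, 10, 12, 14, 16} must be used), so M = 10.
The 7 still-open variables draw from only 7 values {2, 4, 6, 8, 12, 14, 16}, so each is used; only K can be 16, hence K = 16.
L and P between them cover only {8, 14} — a naked pair. Remove those values from I, J.
No further eliminations apply; P can still be any of 8, 14.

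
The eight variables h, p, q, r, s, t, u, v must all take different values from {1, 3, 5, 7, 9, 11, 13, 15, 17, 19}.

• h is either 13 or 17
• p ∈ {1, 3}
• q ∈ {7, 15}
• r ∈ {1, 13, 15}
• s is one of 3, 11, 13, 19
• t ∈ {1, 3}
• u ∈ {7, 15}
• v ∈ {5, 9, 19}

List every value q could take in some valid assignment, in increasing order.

7, 15

p and t share exactly the 2 values {1, 3}; by pigeonhole those values go to them, so strike 1, 3 from r, s.
q and u between them cover only {7, 15} — a naked pair. Remove those values from r.
r's domain is down to {13}, so r = 13. Eliminate 13 elsewhere: h, s.
h must be 17 (only option left).
No further eliminations apply; q can still be any of 7, 15.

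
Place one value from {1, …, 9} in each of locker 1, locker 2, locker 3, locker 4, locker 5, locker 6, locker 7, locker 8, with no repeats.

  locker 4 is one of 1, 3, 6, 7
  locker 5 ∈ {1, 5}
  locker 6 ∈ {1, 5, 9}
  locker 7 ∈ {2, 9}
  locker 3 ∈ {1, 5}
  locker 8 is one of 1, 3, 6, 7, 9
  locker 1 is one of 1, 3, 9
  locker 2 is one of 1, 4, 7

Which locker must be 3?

The 8 variables draw from only 8 values {1, 2, 3, 4, 5, 6, 7, 9}, so each is used; only locker 7 can be 2, hence locker 7 = 2.
The 7 still-open variables together cover exactly {1, 3, 4, 5, 6, 7, 9} — 7 values for 7 variables — and 4 appears only in locker 2's list, so locker 2 = 4.
locker 3 and locker 5 between them cover only {1, 5} — a naked pair. Remove those values from locker 1, locker 4, locker 6, locker 8.
locker 6 has just one choice, so locker 6 = 9. Strike 9 from locker 1, locker 8.
So 3 goes to locker 1.

locker 1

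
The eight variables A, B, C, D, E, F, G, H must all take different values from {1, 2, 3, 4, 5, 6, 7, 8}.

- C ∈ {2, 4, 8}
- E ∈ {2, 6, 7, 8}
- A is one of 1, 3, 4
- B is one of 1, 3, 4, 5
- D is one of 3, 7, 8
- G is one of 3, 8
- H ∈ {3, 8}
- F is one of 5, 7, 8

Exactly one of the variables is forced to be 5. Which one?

F

Among the 8 variables, 6 fits only E (and all 8 values in {1, 2, 3, 4, 5, 6, 7, 8} must be used), so E = 6.
Among the 7 still-open variables, 2 fits only C (and all 7 values in {1, 2, 3, 4, 5, 7, 8} must be used), so C = 2.
G and H share exactly the 2 values {3, 8}; by pigeonhole those values go to them, so strike 3, 8 from A, B, D, F.
D's domain is down to {7}, so D = 7. Eliminate 7 elsewhere: F.
So 5 goes to F.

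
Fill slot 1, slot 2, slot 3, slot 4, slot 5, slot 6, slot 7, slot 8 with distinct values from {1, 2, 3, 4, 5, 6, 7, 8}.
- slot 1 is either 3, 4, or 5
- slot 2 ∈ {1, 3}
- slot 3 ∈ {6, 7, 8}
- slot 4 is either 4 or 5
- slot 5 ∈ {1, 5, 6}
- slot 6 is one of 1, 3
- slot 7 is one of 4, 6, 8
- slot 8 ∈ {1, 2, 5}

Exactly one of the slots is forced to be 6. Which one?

slot 5

The 8 variables draw from only 8 values {1, 2, 3, 4, 5, 6, 7, 8}, so each is used; only slot 8 can be 2, hence slot 8 = 2.
The 7 still-open variables together cover exactly {1, 3, 4, 5, 6, 7, 8} — 7 values for 7 variables — and 7 appears only in slot 3's list, so slot 3 = 7.
Among the 6 still-open variables, 8 fits only slot 7 (and all 6 values in {1, 3, 4, 5, 6, 8} must be used), so slot 7 = 8.
The 5 still-open variables draw from only 5 values {1, 3, 4, 5, 6}, so each is used; only slot 5 can be 6, hence slot 5 = 6.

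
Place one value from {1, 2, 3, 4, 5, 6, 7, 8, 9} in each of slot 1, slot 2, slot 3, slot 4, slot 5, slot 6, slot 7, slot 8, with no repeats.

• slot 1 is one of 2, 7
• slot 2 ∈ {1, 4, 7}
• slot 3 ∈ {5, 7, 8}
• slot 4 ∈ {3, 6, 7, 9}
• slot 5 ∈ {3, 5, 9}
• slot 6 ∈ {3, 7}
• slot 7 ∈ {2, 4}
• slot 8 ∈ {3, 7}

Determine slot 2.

1

slot 6 and slot 8 between them cover only {3, 7} — a naked pair. Remove those values from slot 1, slot 2, slot 3, slot 4, slot 5.
slot 1 must be 2 (only option left). So slot 7 can't be 2.
slot 7 must be 4 (only option left). So slot 2 can't be 4.
So slot 2 = 1.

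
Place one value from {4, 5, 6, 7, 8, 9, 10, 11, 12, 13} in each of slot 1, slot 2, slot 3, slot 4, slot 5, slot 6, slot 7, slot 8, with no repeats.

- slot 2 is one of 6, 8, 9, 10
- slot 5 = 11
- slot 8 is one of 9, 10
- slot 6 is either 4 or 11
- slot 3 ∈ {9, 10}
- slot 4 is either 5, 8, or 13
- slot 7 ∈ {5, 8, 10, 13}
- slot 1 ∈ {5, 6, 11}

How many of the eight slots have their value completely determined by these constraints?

slot 5's domain is down to {11}, so slot 5 = 11. So slot 1, slot 6 can't be 11.
slot 6 has just one choice, so slot 6 = 4.
slot 3 and slot 8 between them cover only {9, 10} — a naked pair. Remove those values from slot 2, slot 7.
Determined: slot 5=11, slot 6=4. The other slots each still have more than one consistent value. That makes 2.

2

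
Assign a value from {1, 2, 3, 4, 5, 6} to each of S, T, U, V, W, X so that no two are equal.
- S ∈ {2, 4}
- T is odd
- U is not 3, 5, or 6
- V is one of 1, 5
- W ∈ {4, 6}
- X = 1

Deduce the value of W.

X must be 1 (only option left). Strike 1 from T, U, V.
V's domain is down to {5}, so V = 5. Eliminate 5 elsewhere: T.
T has just one choice, so T = 3.
The 3 still-open variables together cover exactly {2, 4, 6} — 3 values for 3 variables — and 6 appears only in W's list, so W = 6.

6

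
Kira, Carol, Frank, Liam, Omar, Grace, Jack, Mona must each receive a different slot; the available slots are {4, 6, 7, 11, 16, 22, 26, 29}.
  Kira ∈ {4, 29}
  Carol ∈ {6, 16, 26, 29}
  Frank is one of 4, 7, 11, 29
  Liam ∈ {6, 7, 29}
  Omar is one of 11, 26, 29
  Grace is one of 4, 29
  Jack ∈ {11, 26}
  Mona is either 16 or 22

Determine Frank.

Among the 8 variables, 22 fits only Mona (and all 8 values in {4, 6, 7, 11, 16, 22, 26, 29} must be used), so Mona = 22.
The 7 still-open variables draw from only 7 values {4, 6, 7, 11, 16, 26, 29}, so each is used; only Carol can be 16, hence Carol = 16.
Among the 6 still-open variables, 6 fits only Liam (and all 6 values in {4, 6, 7, 11, 26, 29} must be used), so Liam = 6.
Among the 5 still-open variables, 7 fits only Frank (and all 5 values in {4, 7, 11, 26, 29} must be used), so Frank = 7.

7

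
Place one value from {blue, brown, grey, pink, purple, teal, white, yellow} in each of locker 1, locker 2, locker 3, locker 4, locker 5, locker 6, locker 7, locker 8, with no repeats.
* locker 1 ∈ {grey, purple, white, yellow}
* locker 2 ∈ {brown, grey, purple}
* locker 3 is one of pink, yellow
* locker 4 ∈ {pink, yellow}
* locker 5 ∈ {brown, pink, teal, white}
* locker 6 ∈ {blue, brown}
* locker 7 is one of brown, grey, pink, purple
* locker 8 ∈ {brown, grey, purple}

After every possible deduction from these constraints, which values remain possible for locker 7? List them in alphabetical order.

The 8 variables draw from only 8 values {blue, brown, grey, pink, purple, teal, white, yellow}, so each is used; only locker 6 can be blue, hence locker 6 = blue.
The 7 still-open variables draw from only 7 values {brown, grey, pink, purple, teal, white, yellow}, so each is used; only locker 5 can be teal, hence locker 5 = teal.
Among the 6 still-open variables, white fits only locker 1 (and all 6 values in {brown, grey, pink, purple, white, yellow} must be used), so locker 1 = white.
locker 3 and locker 4 between them cover only {pink, yellow} — a naked pair. Remove those values from locker 7.
No further eliminations apply; locker 7 can still be any of brown, grey, purple.

brown, grey, purple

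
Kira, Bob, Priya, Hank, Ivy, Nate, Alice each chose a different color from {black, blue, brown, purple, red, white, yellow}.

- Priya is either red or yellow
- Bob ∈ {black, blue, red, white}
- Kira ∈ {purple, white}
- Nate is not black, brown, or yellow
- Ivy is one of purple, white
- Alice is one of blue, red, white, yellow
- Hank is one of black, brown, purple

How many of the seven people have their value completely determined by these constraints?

The 7 variables together cover exactly {black, blue, brown, purple, red, white, yellow} — 7 values for 7 variables — and brown appears only in Hank's list, so Hank = brown.
The 6 still-open variables draw from only 6 values {black, blue, purple, red, white, yellow}, so each is used; only Bob can be black, hence Bob = black.
The 2 variables Kira and Ivy are confined to {purple, white}, which locks those values in; drop them from Nate, Alice.
Determined: Bob=black, Hank=brown. The other people each still have more than one consistent value. That makes 2.

2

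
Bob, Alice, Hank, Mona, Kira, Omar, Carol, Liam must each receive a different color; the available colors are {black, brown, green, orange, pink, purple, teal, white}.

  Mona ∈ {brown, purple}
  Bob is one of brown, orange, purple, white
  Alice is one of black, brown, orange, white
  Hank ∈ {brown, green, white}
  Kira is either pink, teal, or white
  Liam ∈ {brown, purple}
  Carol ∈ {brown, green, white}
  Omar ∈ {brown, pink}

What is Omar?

pink

The 8 variables together cover exactly {black, brown, green, orange, pink, purple, teal, white} — 8 values for 8 variables — and black appears only in Alice's list, so Alice = black.
Among the 7 still-open variables, orange fits only Bob (and all 7 values in {brown, green, orange, pink, purple, teal, white} must be used), so Bob = orange.
The 6 still-open variables together cover exactly {brown, green, pink, purple, teal, white} — 6 values for 6 variables — and teal appears only in Kira's list, so Kira = teal.
Among the 5 still-open variables, pink fits only Omar (and all 5 values in {brown, green, pink, purple, white} must be used), so Omar = pink.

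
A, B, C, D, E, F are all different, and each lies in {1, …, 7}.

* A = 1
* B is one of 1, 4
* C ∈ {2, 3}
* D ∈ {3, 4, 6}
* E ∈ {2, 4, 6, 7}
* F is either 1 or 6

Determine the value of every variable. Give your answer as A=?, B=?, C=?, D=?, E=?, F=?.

A has just one choice, so A = 1. So B, F can't be 1.
B has just one choice, so B = 4. Strike 4 from D, E.
That leaves F = 6. Strike 6 from D, E.
D's domain is down to {3}, so D = 3. Remove 3 from C.
That leaves C = 2. Remove 2 from E.
E's domain is down to {7}, so E = 7.

A=1, B=4, C=2, D=3, E=7, F=6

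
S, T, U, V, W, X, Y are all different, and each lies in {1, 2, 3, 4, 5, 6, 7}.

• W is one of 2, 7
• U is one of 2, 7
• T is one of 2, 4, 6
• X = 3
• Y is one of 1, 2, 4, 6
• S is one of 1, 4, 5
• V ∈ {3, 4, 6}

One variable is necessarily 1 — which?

Y

X must be 3 (only option left). So V can't be 3.
The 6 still-open variables together cover exactly {1, 2, 4, 5, 6, 7} — 6 values for 6 variables — and 5 appears only in S's list, so S = 5.
Among the 5 still-open variables, 1 fits only Y (and all 5 values in {1, 2, 4, 6, 7} must be used), so Y = 1.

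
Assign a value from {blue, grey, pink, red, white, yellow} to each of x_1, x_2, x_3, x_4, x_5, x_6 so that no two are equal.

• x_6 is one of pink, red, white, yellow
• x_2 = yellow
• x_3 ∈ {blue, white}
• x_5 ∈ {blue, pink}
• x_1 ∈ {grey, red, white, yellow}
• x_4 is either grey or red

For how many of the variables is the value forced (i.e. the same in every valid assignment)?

1

x_2 has just one choice, so x_2 = yellow. So x_1, x_6 can't be yellow.
Determined: x_2=yellow. The other variables each still have more than one consistent value. That makes 1.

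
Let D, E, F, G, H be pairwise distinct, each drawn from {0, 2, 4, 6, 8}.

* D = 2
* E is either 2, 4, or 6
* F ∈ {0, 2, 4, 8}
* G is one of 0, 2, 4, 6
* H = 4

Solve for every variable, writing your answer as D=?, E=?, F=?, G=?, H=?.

D's domain is down to {2}, so D = 2. Strike 2 from E, F, G.
That leaves H = 4. Strike 4 from E, F, G.
That leaves E = 6. Strike 6 from G.
G has just one choice, so G = 0. Strike 0 from F.
F must be 8 (only option left).

D=2, E=6, F=8, G=0, H=4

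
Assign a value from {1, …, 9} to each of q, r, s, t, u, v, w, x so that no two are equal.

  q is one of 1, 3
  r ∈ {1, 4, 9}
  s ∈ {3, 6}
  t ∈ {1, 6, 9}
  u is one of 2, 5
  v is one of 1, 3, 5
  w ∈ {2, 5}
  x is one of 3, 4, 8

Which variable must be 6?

s

The 8 variables together cover exactly {1, 2, 3, 4, 5, 6, 8, 9} — 8 values for 8 variables — and 8 appears only in x's list, so x = 8.
The 7 still-open variables draw from only 7 values {1, 2, 3, 4, 5, 6, 9}, so each is used; only r can be 4, hence r = 4.
The 6 still-open variables together cover exactly {1, 2, 3, 5, 6, 9} — 6 values for 6 variables — and 9 appears only in t's list, so t = 9.
The 5 still-open variables draw from only 5 values {1, 2, 3, 5, 6}, so each is used; only s can be 6, hence s = 6.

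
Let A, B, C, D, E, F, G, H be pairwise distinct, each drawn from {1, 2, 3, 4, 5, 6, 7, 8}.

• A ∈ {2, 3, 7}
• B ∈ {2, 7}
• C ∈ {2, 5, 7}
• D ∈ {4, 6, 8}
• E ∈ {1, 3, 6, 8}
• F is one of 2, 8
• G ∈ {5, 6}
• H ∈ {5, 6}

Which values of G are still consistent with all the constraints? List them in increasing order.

Among the 8 variables, 1 fits only E (and all 8 values in {1, 2, 3, 4, 5, 6, 7, 8} must be used), so E = 1.
The 7 still-open variables draw from only 7 values {2, 3, 4, 5, 6, 7, 8}, so each is used; only A can be 3, hence A = 3.
Among the 6 still-open variables, 4 fits only D (and all 6 values in {2, 4, 5, 6, 7, 8} must be used), so D = 4.
The 5 still-open variables together cover exactly {2, 5, 6, 7, 8} — 5 values for 5 variables — and 8 appears only in F's list, so F = 8.
G and H between them cover only {5, 6} — a naked pair. Remove those values from C.
No further eliminations apply; G can still be any of 5, 6.

5, 6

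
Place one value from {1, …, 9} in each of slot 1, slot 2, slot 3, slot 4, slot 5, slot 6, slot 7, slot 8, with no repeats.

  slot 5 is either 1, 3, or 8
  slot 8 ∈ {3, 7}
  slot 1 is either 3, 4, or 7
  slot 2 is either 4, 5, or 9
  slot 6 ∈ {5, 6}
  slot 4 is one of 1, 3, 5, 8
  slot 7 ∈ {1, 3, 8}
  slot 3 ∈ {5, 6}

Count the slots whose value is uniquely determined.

3

The 8 variables together cover exactly {1, 3, 4, 5, 6, 7, 8, 9} — 8 values for 8 variables — and 9 appears only in slot 2's list, so slot 2 = 9.
The 7 still-open variables together cover exactly {1, 3, 4, 5, 6, 7, 8} — 7 values for 7 variables — and 4 appears only in slot 1's list, so slot 1 = 4.
The 6 still-open variables together cover exactly {1, 3, 5, 6, 7, 8} — 6 values for 6 variables — and 7 appears only in slot 8's list, so slot 8 = 7.
slot 3 and slot 6 between them cover only {5, 6} — a naked pair. Remove those values from slot 4.
Determined: slot 1=4, slot 2=9, slot 8=7. The other slots each still have more than one consistent value. That makes 3.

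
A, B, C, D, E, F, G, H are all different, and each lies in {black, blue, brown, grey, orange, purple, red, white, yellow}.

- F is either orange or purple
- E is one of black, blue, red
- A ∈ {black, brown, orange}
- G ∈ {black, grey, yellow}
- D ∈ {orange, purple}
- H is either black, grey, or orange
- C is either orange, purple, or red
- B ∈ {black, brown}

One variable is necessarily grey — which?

H

Among the 8 variables, blue fits only E (and all 8 values in {black, blue, brown, grey, orange, purple, red, yellow} must be used), so E = blue.
Among the 7 still-open variables, red fits only C (and all 7 values in {black, brown, grey, orange, purple, red, yellow} must be used), so C = red.
The 6 still-open variables draw from only 6 values {black, brown, grey, orange, purple, yellow}, so each is used; only G can be yellow, hence G = yellow.
Among the 5 still-open variables, grey fits only H (and all 5 values in {black, brown, grey, orange, purple} must be used), so H = grey.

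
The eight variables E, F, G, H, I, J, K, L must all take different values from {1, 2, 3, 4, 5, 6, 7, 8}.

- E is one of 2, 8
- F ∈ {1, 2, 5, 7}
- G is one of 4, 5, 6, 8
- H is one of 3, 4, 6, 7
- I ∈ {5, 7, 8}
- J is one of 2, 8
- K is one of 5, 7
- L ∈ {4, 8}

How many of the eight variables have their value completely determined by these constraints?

4

Among the 8 variables, 1 fits only F (and all 8 values in {1, 2, 3, 4, 5, 6, 7, 8} must be used), so F = 1.
The 7 still-open variables draw from only 7 values {2, 3, 4, 5, 6, 7, 8}, so each is used; only H can be 3, hence H = 3.
The 6 still-open variables together cover exactly {2, 4, 5, 6, 7, 8} — 6 values for 6 variables — and 6 appears only in G's list, so G = 6.
Among the 5 still-open variables, 4 fits only L (and all 5 values in {2, 4, 5, 7, 8} must be used), so L = 4.
E and J share exactly the 2 values {2, 8}; by pigeonhole those values go to them, so strike 2, 8 from I.
Determined: F=1, G=6, H=3, L=4. The other variables each still have more than one consistent value. That makes 4.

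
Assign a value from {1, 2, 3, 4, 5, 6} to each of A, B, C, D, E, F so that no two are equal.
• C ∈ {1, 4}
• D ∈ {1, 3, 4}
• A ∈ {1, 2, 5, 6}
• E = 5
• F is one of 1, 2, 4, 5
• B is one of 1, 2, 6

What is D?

3

E has just one choice, so E = 5. So A, F can't be 5.
Among the 5 still-open variables, 3 fits only D (and all 5 values in {1, 2, 3, 4, 6} must be used), so D = 3.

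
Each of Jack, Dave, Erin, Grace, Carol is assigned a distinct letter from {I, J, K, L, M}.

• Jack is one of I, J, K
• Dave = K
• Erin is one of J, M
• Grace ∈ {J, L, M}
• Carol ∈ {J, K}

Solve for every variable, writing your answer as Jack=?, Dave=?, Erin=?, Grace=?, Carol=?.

Dave has just one choice, so Dave = K. Eliminate K elsewhere: Jack, Carol.
Carol must be J (only option left). So Jack, Erin, Grace can't be J.
Jack has just one choice, so Jack = I.
That leaves Erin = M. Remove M from Grace.
Grace has just one choice, so Grace = L.

Jack=I, Dave=K, Erin=M, Grace=L, Carol=J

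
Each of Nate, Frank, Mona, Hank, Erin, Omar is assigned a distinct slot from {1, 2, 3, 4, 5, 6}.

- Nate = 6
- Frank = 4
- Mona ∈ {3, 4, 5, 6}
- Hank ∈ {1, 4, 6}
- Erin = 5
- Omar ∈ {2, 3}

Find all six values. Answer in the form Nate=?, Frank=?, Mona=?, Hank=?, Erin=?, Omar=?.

Nate=6, Frank=4, Mona=3, Hank=1, Erin=5, Omar=2

Nate must be 6 (only option left). So Mona, Hank can't be 6.
Frank's domain is down to {4}, so Frank = 4. Strike 4 from Mona, Hank.
That leaves Hank = 1.
Erin's domain is down to {5}, so Erin = 5. So Mona can't be 5.
Mona has just one choice, so Mona = 3. Strike 3 from Omar.
Omar has just one choice, so Omar = 2.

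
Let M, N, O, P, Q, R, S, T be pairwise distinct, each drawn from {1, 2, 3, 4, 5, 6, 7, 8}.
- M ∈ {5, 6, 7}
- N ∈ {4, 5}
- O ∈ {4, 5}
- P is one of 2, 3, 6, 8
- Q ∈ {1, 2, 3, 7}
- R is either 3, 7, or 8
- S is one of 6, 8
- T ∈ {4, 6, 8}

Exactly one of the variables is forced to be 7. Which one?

M

The 8 variables together cover exactly {1, 2, 3, 4, 5, 6, 7, 8} — 8 values for 8 variables — and 1 appears only in Q's list, so Q = 1.
The 7 still-open variables draw from only 7 values {2, 3, 4, 5, 6, 7, 8}, so each is used; only P can be 2, hence P = 2.
The 6 still-open variables together cover exactly {3, 4, 5, 6, 7, 8} — 6 values for 6 variables — and 3 appears only in R's list, so R = 3.
The 5 still-open variables draw from only 5 values {4, 5, 6, 7, 8}, so each is used; only M can be 7, hence M = 7.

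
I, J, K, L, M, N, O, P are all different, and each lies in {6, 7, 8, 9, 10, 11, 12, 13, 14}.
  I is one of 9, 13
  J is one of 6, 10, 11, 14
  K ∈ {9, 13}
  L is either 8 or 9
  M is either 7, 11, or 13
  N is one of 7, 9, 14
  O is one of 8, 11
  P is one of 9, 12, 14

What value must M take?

I and K between them cover only {9, 13} — a naked pair. Remove those values from L, M, N, P.
That leaves L = 8. Eliminate 8 elsewhere: O.
That leaves O = 11. Eliminate 11 elsewhere: J, M.
So M = 7.

7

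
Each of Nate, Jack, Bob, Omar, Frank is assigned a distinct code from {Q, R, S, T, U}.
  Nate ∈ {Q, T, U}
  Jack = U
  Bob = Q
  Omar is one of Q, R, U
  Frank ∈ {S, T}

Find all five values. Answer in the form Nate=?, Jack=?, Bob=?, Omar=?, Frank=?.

Jack has just one choice, so Jack = U. So Nate, Omar can't be U.
Bob's domain is down to {Q}, so Bob = Q. Strike Q from Nate, Omar.
Omar's domain is down to {R}, so Omar = R.
Nate's domain is down to {T}, so Nate = T. Eliminate T elsewhere: Frank.
Frank's domain is down to {S}, so Frank = S.

Nate=T, Jack=U, Bob=Q, Omar=R, Frank=S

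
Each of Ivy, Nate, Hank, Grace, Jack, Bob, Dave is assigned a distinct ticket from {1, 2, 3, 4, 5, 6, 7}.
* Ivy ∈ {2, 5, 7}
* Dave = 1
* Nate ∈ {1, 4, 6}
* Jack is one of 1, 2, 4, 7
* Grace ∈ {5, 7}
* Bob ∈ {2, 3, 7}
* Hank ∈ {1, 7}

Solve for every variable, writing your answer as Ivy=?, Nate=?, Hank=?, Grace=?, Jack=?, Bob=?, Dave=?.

Ivy=2, Nate=6, Hank=7, Grace=5, Jack=4, Bob=3, Dave=1

Dave's domain is down to {1}, so Dave = 1. So Nate, Hank, Jack can't be 1.
Hank must be 7 (only option left). Eliminate 7 elsewhere: Ivy, Grace, Jack, Bob.
Grace must be 5 (only option left). Strike 5 from Ivy.
Ivy has just one choice, so Ivy = 2. Eliminate 2 elsewhere: Jack, Bob.
Jack has just one choice, so Jack = 4. Strike 4 from Nate.
Bob's domain is down to {3}, so Bob = 3.
That leaves Nate = 6.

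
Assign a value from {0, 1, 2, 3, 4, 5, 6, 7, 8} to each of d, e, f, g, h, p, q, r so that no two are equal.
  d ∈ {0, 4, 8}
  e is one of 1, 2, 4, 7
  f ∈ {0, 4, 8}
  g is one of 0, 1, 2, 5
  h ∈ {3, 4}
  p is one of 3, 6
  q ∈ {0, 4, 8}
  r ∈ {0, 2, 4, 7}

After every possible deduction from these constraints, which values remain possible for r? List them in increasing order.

The 3 variables d, f, q are confined to {0, 4, 8}, which locks those values in; drop them from e, g, h, r.
h has just one choice, so h = 3. So p can't be 3.
p's domain is down to {6}, so p = 6.
No further eliminations apply; r can still be any of 2, 7.

2, 7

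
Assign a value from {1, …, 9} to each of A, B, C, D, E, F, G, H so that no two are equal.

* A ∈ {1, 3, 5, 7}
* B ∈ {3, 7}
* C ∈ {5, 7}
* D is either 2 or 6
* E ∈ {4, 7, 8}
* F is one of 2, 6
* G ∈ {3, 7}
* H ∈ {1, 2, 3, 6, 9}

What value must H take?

The 2 variables B and G are confined to {3, 7}, which locks those values in; drop them from A, C, E, H.
C must be 5 (only option left). Remove 5 from A.
A must be 1 (only option left). Eliminate 1 elsewhere: H.
D and F between them cover only {2, 6} — a naked pair. Remove those values from H.
So H = 9.

9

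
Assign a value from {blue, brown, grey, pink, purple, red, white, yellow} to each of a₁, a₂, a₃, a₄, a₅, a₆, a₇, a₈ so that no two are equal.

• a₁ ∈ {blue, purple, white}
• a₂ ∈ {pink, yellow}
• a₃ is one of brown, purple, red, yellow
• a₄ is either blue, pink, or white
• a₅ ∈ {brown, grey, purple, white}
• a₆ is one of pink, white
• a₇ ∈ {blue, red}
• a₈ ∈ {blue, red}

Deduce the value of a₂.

The 8 variables together cover exactly {blue, brown, grey, pink, purple, red, white, yellow} — 8 values for 8 variables — and grey appears only in a₅'s list, so a₅ = grey.
The 7 still-open variables draw from only 7 values {blue, brown, pink, purple, red, white, yellow}, so each is used; only a₃ can be brown, hence a₃ = brown.
Among the 6 still-open variables, purple fits only a₁ (and all 6 values in {blue, pink, purple, red, white, yellow} must be used), so a₁ = purple.
The 5 still-open variables draw from only 5 values {blue, pink, red, white, yellow}, so each is used; only a₂ can be yellow, hence a₂ = yellow.

yellow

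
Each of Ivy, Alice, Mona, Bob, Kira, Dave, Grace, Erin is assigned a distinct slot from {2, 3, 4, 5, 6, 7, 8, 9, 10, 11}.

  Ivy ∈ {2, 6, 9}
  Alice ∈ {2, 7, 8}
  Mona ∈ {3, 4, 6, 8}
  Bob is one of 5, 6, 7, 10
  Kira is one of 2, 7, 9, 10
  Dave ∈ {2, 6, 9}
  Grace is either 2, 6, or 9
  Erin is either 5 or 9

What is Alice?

8

Ivy, Dave, Grace between them cover only {2, 6, 9} — a naked triple. Remove those values from Alice, Mona, Bob, Kira, Erin.
Erin must be 5 (only option left). Eliminate 5 elsewhere: Bob.
Bob and Kira share exactly the 2 values {7, 10}; by pigeonhole those values go to them, so strike 7, 10 from Alice.
So Alice = 8.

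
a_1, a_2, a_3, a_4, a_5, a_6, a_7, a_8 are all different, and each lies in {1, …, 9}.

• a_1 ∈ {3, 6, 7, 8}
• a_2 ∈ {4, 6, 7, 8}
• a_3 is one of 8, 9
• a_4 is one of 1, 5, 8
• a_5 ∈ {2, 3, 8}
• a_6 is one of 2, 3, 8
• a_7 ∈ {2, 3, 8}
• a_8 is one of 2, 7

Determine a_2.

4

a_5, a_6, a_7 share exactly the 3 values {2, 3, 8}; by pigeonhole those values go to them, so strike 2, 3, 8 from a_1, a_2, a_3, a_4, a_8.
a_3 must be 9 (only option left).
That leaves a_8 = 7. Strike 7 from a_1, a_2.
a_1 has just one choice, so a_1 = 6. Strike 6 from a_2.
So a_2 = 4.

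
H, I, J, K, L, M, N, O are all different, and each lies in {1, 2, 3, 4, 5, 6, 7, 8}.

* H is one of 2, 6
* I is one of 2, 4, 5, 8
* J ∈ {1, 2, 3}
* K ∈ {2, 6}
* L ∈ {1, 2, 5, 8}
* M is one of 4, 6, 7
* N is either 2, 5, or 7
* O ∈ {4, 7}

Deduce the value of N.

5

Among the 8 variables, 3 fits only J (and all 8 values in {1, 2, 3, 4, 5, 6, 7, 8} must be used), so J = 3.
The 7 still-open variables draw from only 7 values {1, 2, 4, 5, 6, 7, 8}, so each is used; only L can be 1, hence L = 1.
The 6 still-open variables draw from only 6 values {2, 4, 5, 6, 7, 8}, so each is used; only I can be 8, hence I = 8.
The 5 still-open variables draw from only 5 values {2, 4, 5, 6, 7}, so each is used; only N can be 5, hence N = 5.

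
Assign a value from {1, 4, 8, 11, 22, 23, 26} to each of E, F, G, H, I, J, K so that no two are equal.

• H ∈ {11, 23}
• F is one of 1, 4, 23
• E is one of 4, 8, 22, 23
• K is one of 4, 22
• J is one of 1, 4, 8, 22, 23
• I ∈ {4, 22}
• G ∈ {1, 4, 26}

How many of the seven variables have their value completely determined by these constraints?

The 7 variables draw from only 7 values {1, 4, 8, 11, 22, 23, 26}, so each is used; only H can be 11, hence H = 11.
The 6 still-open variables draw from only 6 values {1, 4, 8, 22, 23, 26}, so each is used; only G can be 26, hence G = 26.
The 2 variables I and K are confined to {4, 22}, which locks those values in; drop them from E, F, J.
Determined: G=26, H=11. The other variables each still have more than one consistent value. That makes 2.

2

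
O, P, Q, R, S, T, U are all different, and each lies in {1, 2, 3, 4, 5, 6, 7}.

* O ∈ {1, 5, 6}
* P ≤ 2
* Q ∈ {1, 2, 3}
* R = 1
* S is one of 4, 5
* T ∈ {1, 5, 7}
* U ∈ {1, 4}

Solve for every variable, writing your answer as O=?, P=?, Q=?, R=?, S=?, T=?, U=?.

O=6, P=2, Q=3, R=1, S=5, T=7, U=4

R has just one choice, so R = 1. Remove 1 from O, P, Q, T, U.
U has just one choice, so U = 4. Strike 4 from S.
P has just one choice, so P = 2. Remove 2 from Q.
Q must be 3 (only option left).
S has just one choice, so S = 5. Strike 5 from O, T.
That leaves T = 7.
That leaves O = 6.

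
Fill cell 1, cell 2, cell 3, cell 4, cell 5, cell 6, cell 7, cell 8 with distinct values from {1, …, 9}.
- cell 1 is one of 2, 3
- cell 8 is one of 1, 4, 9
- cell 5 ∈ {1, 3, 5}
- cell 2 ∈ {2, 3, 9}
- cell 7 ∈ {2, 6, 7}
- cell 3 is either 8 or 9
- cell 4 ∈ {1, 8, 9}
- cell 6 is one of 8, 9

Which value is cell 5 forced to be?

5

cell 3 and cell 6 between them cover only {8, 9} — a naked pair. Remove those values from cell 2, cell 4, cell 8.
cell 4 must be 1 (only option left). Strike 1 from cell 5, cell 8.
cell 8 has just one choice, so cell 8 = 4.
cell 1 and cell 2 share exactly the 2 values {2, 3}; by pigeonhole those values go to them, so strike 2, 3 from cell 5, cell 7.
So cell 5 = 5.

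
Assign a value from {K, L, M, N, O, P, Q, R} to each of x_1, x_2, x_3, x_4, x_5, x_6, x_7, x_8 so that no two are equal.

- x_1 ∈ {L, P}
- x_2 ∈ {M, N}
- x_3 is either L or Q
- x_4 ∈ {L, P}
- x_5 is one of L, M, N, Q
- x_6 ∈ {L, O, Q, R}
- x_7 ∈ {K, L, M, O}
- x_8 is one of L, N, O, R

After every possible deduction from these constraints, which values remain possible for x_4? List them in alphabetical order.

L, P

Among the 8 variables, K fits only x_7 (and all 8 values in {K, L, M, N, O, P, Q, R} must be used), so x_7 = K.
The 2 variables x_1 and x_4 are confined to {L, P}, which locks those values in; drop them from x_3, x_5, x_6, x_8.
x_3's domain is down to {Q}, so x_3 = Q. So x_5, x_6 can't be Q.
x_2 and x_5 between them cover only {M, N} — a naked pair. Remove those values from x_8.
No further eliminations apply; x_4 can still be any of L, P.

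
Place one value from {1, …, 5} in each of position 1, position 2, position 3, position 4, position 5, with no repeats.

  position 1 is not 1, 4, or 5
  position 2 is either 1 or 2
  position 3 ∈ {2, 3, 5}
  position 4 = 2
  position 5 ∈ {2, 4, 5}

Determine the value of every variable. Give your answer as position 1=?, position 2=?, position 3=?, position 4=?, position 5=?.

position 1=3, position 2=1, position 3=5, position 4=2, position 5=4

position 4 must be 2 (only option left). Strike 2 from position 1, position 2, position 3, position 5.
That leaves position 1 = 3. Remove 3 from position 3.
position 2's domain is down to {1}, so position 2 = 1.
position 3's domain is down to {5}, so position 3 = 5. So position 5 can't be 5.
position 5's domain is down to {4}, so position 5 = 4.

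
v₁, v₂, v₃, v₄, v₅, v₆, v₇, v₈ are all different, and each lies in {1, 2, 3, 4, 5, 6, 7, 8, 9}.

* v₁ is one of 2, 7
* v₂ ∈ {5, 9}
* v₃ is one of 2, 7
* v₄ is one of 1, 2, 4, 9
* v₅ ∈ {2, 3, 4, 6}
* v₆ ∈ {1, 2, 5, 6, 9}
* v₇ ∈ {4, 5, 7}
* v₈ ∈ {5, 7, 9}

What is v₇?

4

The 8 variables draw from only 8 values {1, 2, 3, 4, 5, 6, 7, 9}, so each is used; only v₅ can be 3, hence v₅ = 3.
The 7 still-open variables draw from only 7 values {1, 2, 4, 5, 6, 7, 9}, so each is used; only v₆ can be 6, hence v₆ = 6.
The 6 still-open variables draw from only 6 values {1, 2, 4, 5, 7, 9}, so each is used; only v₄ can be 1, hence v₄ = 1.
The 5 still-open variables together cover exactly {2, 4, 5, 7, 9} — 5 values for 5 variables — and 4 appears only in v₇'s list, so v₇ = 4.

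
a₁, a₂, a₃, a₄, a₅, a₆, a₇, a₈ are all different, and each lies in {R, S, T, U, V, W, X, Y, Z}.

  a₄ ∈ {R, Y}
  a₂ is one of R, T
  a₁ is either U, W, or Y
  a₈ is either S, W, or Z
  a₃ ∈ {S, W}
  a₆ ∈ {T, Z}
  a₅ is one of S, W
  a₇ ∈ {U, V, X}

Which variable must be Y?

a₄

a₃ and a₅ between them cover only {S, W} — a naked pair. Remove those values from a₁, a₈.
a₈ has just one choice, so a₈ = Z. Strike Z from a₆.
a₆ has just one choice, so a₆ = T. Strike T from a₂.
a₂ has just one choice, so a₂ = R. Strike R from a₄.
So Y goes to a₄.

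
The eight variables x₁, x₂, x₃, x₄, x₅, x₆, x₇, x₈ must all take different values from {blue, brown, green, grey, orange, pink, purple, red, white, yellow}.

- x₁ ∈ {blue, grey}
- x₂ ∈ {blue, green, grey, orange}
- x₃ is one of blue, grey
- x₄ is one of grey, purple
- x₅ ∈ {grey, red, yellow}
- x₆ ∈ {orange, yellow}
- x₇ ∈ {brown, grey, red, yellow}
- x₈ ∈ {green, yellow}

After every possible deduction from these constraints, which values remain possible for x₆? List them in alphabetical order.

orange, yellow

The 8 variables draw from only 8 values {blue, brown, green, grey, orange, purple, red, yellow}, so each is used; only x₇ can be brown, hence x₇ = brown.
Among the 7 still-open variables, purple fits only x₄ (and all 7 values in {blue, green, grey, orange, purple, red, yellow} must be used), so x₄ = purple.
The 6 still-open variables draw from only 6 values {blue, green, grey, orange, red, yellow}, so each is used; only x₅ can be red, hence x₅ = red.
x₁ and x₃ between them cover only {blue, grey} — a naked pair. Remove those values from x₂.
No further eliminations apply; x₆ can still be any of orange, yellow.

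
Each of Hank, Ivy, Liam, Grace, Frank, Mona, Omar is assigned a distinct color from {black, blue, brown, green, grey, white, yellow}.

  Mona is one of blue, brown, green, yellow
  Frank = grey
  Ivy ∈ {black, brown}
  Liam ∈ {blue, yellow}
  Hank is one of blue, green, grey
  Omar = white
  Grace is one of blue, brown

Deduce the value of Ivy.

black

Frank must be grey (only option left). Remove grey from Hank.
Omar's domain is down to {white}, so Omar = white.
The 5 still-open variables together cover exactly {black, blue, brown, green, yellow} — 5 values for 5 variables — and black appears only in Ivy's list, so Ivy = black.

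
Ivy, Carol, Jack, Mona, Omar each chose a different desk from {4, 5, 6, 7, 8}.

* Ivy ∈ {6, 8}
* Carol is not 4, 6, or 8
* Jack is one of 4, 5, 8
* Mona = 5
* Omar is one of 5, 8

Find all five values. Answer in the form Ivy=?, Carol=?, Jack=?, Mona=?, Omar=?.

Mona must be 5 (only option left). Remove 5 from Carol, Jack, Omar.
That leaves Omar = 8. Strike 8 from Ivy, Jack.
Ivy must be 6 (only option left).
That leaves Carol = 7.
Jack has just one choice, so Jack = 4.

Ivy=6, Carol=7, Jack=4, Mona=5, Omar=8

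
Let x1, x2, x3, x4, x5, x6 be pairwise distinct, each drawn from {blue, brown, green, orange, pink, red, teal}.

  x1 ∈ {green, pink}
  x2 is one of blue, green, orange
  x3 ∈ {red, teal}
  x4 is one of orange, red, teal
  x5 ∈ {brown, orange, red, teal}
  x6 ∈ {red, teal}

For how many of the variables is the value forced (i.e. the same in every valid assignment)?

2

The 2 variables x3 and x6 are confined to {red, teal}, which locks those values in; drop them from x4, x5.
x4's domain is down to {orange}, so x4 = orange. So x2, x5 can't be orange.
x5 has just one choice, so x5 = brown.
Determined: x4=orange, x5=brown. The other variables each still have more than one consistent value. That makes 2.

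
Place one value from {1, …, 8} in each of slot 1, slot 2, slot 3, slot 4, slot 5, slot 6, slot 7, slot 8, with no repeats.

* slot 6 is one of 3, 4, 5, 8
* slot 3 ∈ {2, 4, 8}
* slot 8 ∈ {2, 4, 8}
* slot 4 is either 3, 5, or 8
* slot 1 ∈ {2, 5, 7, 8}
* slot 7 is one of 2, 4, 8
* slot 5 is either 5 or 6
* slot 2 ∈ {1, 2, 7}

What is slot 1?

Among the 8 variables, 1 fits only slot 2 (and all 8 values in {1, 2, 3, 4, 5, 6, 7, 8} must be used), so slot 2 = 1.
The 7 still-open variables draw from only 7 values {2, 3, 4, 5, 6, 7, 8}, so each is used; only slot 5 can be 6, hence slot 5 = 6.
Among the 6 still-open variables, 7 fits only slot 1 (and all 6 values in {2, 3, 4, 5, 7, 8} must be used), so slot 1 = 7.

7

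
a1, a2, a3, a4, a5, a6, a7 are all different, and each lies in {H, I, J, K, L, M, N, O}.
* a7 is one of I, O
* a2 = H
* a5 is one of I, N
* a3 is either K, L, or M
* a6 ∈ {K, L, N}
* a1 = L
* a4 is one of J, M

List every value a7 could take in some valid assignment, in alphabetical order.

I, O

a1 must be L (only option left). So a3, a6 can't be L.
That leaves a2 = H.
No further eliminations apply; a7 can still be any of I, O.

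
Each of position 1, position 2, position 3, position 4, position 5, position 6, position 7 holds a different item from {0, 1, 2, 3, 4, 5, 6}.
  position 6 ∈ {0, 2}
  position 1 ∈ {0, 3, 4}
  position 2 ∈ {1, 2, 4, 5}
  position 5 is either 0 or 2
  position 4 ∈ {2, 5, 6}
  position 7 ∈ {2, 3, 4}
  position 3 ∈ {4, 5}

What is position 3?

5

The 7 variables draw from only 7 values {0, 1, 2, 3, 4, 5, 6}, so each is used; only position 2 can be 1, hence position 2 = 1.
The 6 still-open variables draw from only 6 values {0, 2, 3, 4, 5, 6}, so each is used; only position 4 can be 6, hence position 4 = 6.
The 5 still-open variables draw from only 5 values {0, 2, 3, 4, 5}, so each is used; only position 3 can be 5, hence position 3 = 5.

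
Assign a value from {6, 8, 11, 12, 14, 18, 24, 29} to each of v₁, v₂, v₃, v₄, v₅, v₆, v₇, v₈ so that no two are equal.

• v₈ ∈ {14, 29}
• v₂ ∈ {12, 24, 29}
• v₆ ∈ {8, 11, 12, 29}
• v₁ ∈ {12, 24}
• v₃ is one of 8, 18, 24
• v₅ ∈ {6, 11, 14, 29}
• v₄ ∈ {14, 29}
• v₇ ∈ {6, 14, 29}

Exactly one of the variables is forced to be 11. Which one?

v₅

The 8 variables draw from only 8 values {6, 8, 11, 12, 14, 18, 24, 29}, so each is used; only v₃ can be 18, hence v₃ = 18.
The 7 still-open variables together cover exactly {6, 8, 11, 12, 14, 24, 29} — 7 values for 7 variables — and 8 appears only in v₆'s list, so v₆ = 8.
The 6 still-open variables draw from only 6 values {6, 11, 12, 14, 24, 29}, so each is used; only v₅ can be 11, hence v₅ = 11.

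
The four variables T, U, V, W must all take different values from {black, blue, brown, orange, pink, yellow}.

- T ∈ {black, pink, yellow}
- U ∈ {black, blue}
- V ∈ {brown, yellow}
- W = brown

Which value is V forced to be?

W must be brown (only option left). Remove brown from V.
So V = yellow.

yellow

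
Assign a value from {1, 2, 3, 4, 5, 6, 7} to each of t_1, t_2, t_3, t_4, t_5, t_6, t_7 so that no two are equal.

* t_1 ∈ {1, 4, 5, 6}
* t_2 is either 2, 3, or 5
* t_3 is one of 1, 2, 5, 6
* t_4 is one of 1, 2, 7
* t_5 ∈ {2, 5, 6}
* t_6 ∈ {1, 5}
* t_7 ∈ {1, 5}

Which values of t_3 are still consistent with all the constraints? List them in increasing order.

The 7 variables together cover exactly {1, 2, 3, 4, 5, 6, 7} — 7 values for 7 variables — and 3 appears only in t_2's list, so t_2 = 3.
The 6 still-open variables together cover exactly {1, 2, 4, 5, 6, 7} — 6 values for 6 variables — and 4 appears only in t_1's list, so t_1 = 4.
Among the 5 still-open variables, 7 fits only t_4 (and all 5 values in {1, 2, 5, 6, 7} must be used), so t_4 = 7.
t_6 and t_7 share exactly the 2 values {1, 5}; by pigeonhole those values go to them, so strike 1, 5 from t_3, t_5.
No further eliminations apply; t_3 can still be any of 2, 6.

2, 6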